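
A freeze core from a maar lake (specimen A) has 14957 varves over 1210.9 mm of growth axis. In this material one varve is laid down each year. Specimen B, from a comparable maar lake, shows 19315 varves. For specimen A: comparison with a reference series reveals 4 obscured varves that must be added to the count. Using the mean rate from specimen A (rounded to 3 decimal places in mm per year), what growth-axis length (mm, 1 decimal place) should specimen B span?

1564.5 mm

Specimen A: correcting the raw count gives 14957 + 4 = 14961 true varves.
A: Mean rate = 1210.9 mm / 14961 years ≈ 0.081 mm per year.
B's length ≈ 0.081 × 19315 = 1564.5 mm.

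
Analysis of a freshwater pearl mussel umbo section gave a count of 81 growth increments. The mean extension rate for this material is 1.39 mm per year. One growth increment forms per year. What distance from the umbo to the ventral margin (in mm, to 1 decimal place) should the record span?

112.6 mm

The record spans 81 years at 1.39 mm per year.
81 years at 1.39 mm/year gives 1.39 × 81 = 112.6 mm.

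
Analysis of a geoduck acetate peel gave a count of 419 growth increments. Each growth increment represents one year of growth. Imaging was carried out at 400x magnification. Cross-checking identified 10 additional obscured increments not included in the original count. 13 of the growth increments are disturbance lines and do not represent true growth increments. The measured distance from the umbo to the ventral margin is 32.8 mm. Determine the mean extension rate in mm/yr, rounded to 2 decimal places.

Correcting the raw count gives 419 − 13 + 10 = 416 true growth increments.
32.8 mm over 416 years gives 32.8 / 416 ≈ 0.08 mm/yr.

0.08 mm/yr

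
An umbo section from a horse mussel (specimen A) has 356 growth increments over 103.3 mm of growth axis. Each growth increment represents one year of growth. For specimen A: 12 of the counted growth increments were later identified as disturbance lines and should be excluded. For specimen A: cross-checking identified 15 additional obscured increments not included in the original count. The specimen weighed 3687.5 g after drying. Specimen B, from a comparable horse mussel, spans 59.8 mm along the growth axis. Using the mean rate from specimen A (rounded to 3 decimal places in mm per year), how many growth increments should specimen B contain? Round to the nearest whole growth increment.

Specimen A: true growth increment count = 356 − 12 + 15 = 359.
A: 103.3 mm over 359 years gives 103.3 / 359 ≈ 0.288 mm/yr.
For B, 59.8 / 0.288 = 207.64 years ≈ 208 growth increments.

208 growth increments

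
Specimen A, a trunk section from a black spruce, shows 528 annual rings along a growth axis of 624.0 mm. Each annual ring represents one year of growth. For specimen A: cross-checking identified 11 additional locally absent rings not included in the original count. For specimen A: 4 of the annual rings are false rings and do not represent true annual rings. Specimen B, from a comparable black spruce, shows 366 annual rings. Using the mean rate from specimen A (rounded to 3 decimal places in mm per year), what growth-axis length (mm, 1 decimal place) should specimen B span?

Specimen A: adjusted count: 528 − 4 + 11 = 535 annual rings.
A: Mean rate = 624.0 mm / 535 years ≈ 1.166 mm/yr.
For B, 1.166 mm/year × 366 years = 426.8 mm.

426.8 mm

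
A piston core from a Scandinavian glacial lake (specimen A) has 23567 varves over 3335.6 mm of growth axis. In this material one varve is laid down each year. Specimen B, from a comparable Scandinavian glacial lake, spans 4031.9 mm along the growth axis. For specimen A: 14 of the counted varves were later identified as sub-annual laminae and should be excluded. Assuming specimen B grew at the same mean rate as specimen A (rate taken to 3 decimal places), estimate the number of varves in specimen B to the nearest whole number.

28394 varves

Specimen A: correcting the raw count gives 23567 − 14 = 23553 true varves.
A: Extension rate ≈ 3335.6 / 23553 = 0.142 mm/year.
B spans 4031.9 / 0.142 = 28393.66 years ≈ 28394 varves.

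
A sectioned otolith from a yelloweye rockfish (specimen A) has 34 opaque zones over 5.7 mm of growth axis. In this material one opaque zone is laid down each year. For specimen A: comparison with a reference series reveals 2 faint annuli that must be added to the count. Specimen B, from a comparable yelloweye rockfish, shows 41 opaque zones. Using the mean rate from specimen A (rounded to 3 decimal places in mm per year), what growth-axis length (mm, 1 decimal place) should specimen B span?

Specimen A: true opaque zone count = 34 + 2 = 36.
A: Extension rate ≈ 5.7 / 36 = 0.158 mm/year.
Length of B = 0.158 × 41 = 6.5 mm.

6.5 mm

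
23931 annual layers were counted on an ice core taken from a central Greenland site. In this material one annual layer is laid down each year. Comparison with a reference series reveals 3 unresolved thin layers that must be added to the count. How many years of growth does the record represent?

23934 years

Adjusted count: 23931 + 3 = 23934 annual layers.
At one annual layer per year, that is 23934 years.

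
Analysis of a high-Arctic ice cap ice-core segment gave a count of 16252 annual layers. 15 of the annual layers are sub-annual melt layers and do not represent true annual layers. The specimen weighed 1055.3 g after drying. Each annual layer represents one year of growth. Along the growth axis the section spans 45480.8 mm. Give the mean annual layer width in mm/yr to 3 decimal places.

Adjusted count: 16252 − 15 = 16237 annual layers.
45480.8 mm over 16237 years gives 45480.8 / 16237 ≈ 2.801 mm/yr.

2.801 mm/yr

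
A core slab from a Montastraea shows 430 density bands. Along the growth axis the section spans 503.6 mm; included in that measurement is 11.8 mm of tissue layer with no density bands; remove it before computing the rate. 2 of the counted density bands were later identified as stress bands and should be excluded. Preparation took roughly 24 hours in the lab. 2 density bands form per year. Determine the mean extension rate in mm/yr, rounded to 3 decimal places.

2.298 mm/yr

True density band count = 430 − 2 = 428.
Dividing by 2 density bands per year: 428 / 2 = 214 years.
The growth record spans 503.6 − 11.8 = 491.8 mm.
491.8 mm over 214 years gives 491.8 / 214 ≈ 2.298 mm/yr.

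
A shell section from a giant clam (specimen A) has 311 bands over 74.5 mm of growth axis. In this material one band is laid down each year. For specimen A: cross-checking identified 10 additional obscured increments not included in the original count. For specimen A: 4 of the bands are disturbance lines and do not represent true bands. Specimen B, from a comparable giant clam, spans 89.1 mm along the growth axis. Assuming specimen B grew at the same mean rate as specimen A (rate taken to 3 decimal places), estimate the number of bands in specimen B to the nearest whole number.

Specimen A: correcting the raw count gives 311 − 4 + 10 = 317 true bands.
A: 74.5 mm over 317 years gives 74.5 / 317 ≈ 0.235 mm per year.
Specimen B: 89.1 mm / 0.235 mm per year = 379.15 years ≈ 379 bands.

379 bands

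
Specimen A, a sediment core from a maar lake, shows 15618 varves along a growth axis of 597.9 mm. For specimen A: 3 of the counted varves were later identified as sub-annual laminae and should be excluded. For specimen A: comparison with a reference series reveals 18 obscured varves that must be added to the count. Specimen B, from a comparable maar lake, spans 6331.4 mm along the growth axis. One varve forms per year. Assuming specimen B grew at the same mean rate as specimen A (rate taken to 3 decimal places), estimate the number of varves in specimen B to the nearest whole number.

166616 varves

Specimen A: after corrections the count is 15618 − 3 + 18 = 15633 varves.
A: 597.9 mm over 15633 years gives 597.9 / 15633 ≈ 0.038 mm/year.
For B, 6331.4 / 0.038 = 166615.79 years ≈ 166616 varves.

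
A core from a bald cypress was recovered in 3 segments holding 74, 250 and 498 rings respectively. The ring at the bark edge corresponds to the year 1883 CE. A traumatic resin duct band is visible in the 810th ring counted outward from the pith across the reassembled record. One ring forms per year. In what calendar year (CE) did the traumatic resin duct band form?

Total rings = 74 + 250 + 498 = 822.
822 − 810 = 12 rings lie beyond the traumatic resin duct band toward the bark edge.
1883 − 12 = 1871 CE.

1871 CE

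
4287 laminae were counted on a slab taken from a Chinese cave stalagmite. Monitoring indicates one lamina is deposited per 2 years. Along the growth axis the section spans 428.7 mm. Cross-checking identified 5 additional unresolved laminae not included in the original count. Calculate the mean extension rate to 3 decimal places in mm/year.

0.050 mm/year

Correcting the raw count gives 4287 + 5 = 4292 true laminae.
4292 laminae at 2 years each span 4292 × 2 = 8584 years.
Mean rate = 428.7 mm / 8584 years ≈ 0.050 mm/year.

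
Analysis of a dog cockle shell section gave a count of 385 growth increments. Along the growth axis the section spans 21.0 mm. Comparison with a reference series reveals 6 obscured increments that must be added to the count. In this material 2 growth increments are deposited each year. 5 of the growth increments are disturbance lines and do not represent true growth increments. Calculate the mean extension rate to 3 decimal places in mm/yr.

True growth increment count = 385 − 5 + 6 = 386.
With 2 growth increments per year, 386 / 2 = 193 years.
Mean rate = 21.0 mm / 193 years ≈ 0.109 mm/yr.

0.109 mm/yr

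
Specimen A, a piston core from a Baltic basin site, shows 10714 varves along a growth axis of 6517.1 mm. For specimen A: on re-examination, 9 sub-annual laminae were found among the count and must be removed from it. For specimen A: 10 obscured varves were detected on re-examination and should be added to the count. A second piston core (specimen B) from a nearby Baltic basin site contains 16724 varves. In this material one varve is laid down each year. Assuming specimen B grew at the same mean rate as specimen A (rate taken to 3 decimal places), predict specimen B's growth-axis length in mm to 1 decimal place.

Specimen A: adjusted count: 10714 − 9 + 10 = 10715 varves.
A: Mean rate = 6517.1 mm / 10715 years ≈ 0.608 mm/year.
B's length ≈ 0.608 × 16724 = 10168.2 mm.

10168.2 mm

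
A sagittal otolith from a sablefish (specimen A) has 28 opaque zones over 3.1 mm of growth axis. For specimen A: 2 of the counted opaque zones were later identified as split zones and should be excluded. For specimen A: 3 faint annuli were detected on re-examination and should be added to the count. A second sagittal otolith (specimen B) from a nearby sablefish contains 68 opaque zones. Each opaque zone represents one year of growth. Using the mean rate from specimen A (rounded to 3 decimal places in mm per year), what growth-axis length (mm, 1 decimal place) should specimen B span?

Specimen A: correcting the raw count gives 28 − 2 + 3 = 29 true opaque zones.
A: Mean rate = 3.1 mm / 29 years ≈ 0.107 mm/year.
B's length ≈ 0.107 × 68 = 7.3 mm.

7.3 mm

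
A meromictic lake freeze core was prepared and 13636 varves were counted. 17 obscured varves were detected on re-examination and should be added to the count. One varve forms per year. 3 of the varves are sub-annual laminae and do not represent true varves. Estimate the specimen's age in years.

Adjusted count: 13636 − 3 + 17 = 13650 varves.
With a one-to-one varve periodicity this is 13650 years.

13650 years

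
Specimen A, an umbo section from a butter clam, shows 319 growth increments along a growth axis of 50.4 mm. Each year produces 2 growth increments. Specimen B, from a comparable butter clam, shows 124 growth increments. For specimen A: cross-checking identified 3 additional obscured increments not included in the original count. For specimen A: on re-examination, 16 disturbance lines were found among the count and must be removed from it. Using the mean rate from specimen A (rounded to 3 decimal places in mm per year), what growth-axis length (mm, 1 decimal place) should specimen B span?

20.4 mm

Specimen A: correcting the raw count gives 319 − 16 + 3 = 306 true growth increments.
Specimen A: 306 growth increments at 2 per year is 306 / 2 = 153 years.
A: Extension rate ≈ 50.4 / 153 = 0.329 mm per year.
Specimen B: 124 growth increments at 2 per year is 124 / 2 = 62 years. B's length ≈ 0.329 × 62 = 20.4 mm.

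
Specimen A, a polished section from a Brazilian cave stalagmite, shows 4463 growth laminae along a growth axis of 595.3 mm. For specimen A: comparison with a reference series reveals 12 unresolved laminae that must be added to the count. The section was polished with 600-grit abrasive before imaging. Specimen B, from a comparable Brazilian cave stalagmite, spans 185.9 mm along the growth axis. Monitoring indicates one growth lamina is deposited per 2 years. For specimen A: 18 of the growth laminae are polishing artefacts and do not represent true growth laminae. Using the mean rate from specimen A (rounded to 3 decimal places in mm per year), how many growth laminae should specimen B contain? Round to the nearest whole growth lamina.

Specimen A: after corrections the count is 4463 − 18 + 12 = 4457 growth laminae.
Specimen A: at 2 years per growth lamina, 4457 × 2 = 8914 years.
A: Extension rate ≈ 595.3 / 8914 = 0.067 mm/yr.
For B, 185.9 / 0.067 = 2774.63 years; at 2 years per growth lamina that is 2774.63 / 2 ≈ 1387 growth laminae.

1387 growth laminae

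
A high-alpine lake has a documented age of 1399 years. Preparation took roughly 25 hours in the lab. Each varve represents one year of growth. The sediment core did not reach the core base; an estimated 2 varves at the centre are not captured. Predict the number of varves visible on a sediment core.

1397 varves

At one varve per year, 1399 years correspond to 1399 varves.
Less the 2 uncaptured varves: 1399 − 2 = 1397.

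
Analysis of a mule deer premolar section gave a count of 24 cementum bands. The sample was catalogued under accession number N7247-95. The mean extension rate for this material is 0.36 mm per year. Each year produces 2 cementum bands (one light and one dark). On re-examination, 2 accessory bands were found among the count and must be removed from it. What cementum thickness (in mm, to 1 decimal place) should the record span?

4.0 mm

Correcting the raw count gives 24 − 2 = 22 true cementum bands.
Dividing by 2 cementum bands per year: 22 / 2 = 11 years.
11 years at 0.36 mm/year gives 0.36 × 11 = 4.0 mm.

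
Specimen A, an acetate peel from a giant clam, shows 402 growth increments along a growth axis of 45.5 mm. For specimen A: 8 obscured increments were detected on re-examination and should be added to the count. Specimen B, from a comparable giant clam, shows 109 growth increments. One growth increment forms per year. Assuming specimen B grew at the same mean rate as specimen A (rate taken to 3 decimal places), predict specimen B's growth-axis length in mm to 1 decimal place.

12.1 mm

Specimen A: true growth increment count = 402 + 8 = 410.
A: 45.5 mm over 410 years gives 45.5 / 410 ≈ 0.111 mm per year.
For B, 0.111 mm/year × 109 years = 12.1 mm.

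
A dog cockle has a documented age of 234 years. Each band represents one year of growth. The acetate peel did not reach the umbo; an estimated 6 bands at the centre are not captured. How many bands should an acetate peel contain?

228 bands

Expected bands over 234 years: 234.
234 − 6 missed = 228 bands expected in the prepared section.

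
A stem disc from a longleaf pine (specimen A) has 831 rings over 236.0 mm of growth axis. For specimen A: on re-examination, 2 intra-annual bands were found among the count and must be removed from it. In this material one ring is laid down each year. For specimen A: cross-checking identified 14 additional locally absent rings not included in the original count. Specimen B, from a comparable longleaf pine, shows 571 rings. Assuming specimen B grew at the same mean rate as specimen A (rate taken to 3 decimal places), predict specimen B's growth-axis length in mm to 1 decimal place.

159.9 mm

Specimen A: correcting the raw count gives 831 − 2 + 14 = 843 true rings.
A: Mean rate = 236.0 mm / 843 years ≈ 0.280 mm/year.
B's length ≈ 0.280 × 571 = 159.9 mm.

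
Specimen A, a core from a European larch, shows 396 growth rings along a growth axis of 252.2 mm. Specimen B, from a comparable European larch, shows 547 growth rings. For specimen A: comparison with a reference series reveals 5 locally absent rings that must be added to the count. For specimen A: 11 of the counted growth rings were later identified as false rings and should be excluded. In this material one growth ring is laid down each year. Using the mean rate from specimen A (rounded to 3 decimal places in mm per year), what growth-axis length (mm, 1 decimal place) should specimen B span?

353.9 mm

Specimen A: true growth ring count = 396 − 11 + 5 = 390.
A: Mean rate = 252.2 mm / 390 years ≈ 0.647 mm per year.
B's length ≈ 0.647 × 547 = 353.9 mm.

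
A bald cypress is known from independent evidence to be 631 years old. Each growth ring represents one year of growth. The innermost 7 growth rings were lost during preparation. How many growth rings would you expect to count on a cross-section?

624 growth rings

Expected growth rings over 631 years: 631.
Less the 7 uncaptured growth rings: 631 − 7 = 624.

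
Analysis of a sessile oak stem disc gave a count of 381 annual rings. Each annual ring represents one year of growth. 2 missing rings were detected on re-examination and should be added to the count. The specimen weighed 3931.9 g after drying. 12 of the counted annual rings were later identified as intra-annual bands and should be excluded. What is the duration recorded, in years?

371 yr

Adjusted count: 381 − 12 + 2 = 371 annual rings.
At one annual ring per year, that is 371 years.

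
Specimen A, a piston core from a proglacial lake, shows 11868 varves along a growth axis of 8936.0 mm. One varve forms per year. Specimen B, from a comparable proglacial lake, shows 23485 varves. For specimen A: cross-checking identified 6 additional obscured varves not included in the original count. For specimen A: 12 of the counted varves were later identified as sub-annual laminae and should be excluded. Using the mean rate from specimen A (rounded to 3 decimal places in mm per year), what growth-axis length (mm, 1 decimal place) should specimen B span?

17684.2 mm

Specimen A: adjusted count: 11868 − 12 + 6 = 11862 varves.
A: 8936.0 mm over 11862 years gives 8936.0 / 11862 ≈ 0.753 mm/yr.
Length of B = 0.753 × 23485 = 17684.2 mm.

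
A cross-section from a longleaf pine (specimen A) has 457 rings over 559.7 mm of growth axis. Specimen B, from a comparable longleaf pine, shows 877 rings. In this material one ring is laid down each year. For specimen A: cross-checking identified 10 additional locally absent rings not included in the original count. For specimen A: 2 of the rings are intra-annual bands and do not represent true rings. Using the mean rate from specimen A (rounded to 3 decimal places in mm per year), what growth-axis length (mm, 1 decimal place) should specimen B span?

Specimen A: adjusted count: 457 − 2 + 10 = 465 rings.
A: Mean rate = 559.7 mm / 465 years ≈ 1.204 mm/yr.
B's length ≈ 1.204 × 877 = 1055.9 mm.

1055.9 mm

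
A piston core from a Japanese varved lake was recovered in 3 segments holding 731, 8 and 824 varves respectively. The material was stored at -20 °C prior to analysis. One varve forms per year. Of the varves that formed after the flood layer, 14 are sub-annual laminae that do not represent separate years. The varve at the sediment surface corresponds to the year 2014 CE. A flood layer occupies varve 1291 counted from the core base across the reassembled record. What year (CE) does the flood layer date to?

Total varves = 731 + 8 + 824 = 1563.
Between varve 1291 and the sediment surface there are 1563 − 1291 = 272 varves.
Removing the 14 false varves leaves 272 − 14 = 258 true varves beyond the flood layer.
Counting back 258 years from 2014 CE places the flood layer in 2014 − 258 = 1756 CE.

1756 CE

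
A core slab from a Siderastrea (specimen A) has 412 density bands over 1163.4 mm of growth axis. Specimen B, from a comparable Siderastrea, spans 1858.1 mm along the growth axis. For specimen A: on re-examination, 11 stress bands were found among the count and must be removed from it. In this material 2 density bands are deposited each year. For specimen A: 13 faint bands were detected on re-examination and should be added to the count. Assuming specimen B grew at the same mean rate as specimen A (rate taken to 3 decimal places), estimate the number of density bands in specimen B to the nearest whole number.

661 density bands

Specimen A: adjusted count: 412 − 11 + 13 = 414 density bands.
Specimen A: 414 density bands at 2 per year is 414 / 2 = 207 years.
A: 1163.4 mm over 207 years gives 1163.4 / 207 ≈ 5.620 mm/yr.
Specimen B: 1858.1 mm / 5.620 mm per year = 330.62 years; at 2 density bands per year that is 330.62 × 2 ≈ 661 density bands.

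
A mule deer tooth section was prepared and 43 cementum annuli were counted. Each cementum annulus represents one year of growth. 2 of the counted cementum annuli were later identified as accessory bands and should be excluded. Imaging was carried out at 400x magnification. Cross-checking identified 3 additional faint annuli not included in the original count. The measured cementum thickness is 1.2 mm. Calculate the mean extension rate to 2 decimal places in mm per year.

Adjusted count: 43 − 2 + 3 = 44 cementum annuli.
Mean rate = 1.2 mm / 44 years ≈ 0.03 mm per year.

0.03 mm per year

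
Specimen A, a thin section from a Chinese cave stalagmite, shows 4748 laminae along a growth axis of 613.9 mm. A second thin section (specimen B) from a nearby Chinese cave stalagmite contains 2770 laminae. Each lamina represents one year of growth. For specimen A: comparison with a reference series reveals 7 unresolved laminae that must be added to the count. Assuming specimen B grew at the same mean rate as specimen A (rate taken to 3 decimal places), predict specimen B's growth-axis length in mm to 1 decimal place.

357.3 mm

Specimen A: correcting the raw count gives 4748 + 7 = 4755 true laminae.
A: Extension rate ≈ 613.9 / 4755 = 0.129 mm/yr.
B's length ≈ 0.129 × 2770 = 357.3 mm.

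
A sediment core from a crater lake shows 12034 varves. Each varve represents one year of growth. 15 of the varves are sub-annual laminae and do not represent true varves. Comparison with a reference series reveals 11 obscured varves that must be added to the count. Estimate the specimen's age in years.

12030 years

True varve count = 12034 − 15 + 11 = 12030.
With a one-to-one varve periodicity this is 12030 years.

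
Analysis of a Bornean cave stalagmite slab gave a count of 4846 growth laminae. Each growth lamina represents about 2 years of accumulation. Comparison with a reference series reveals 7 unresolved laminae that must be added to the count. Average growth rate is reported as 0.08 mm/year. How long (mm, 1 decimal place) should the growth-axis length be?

After corrections the count is 4846 + 7 = 4853 growth laminae.
Multiplying by 2 years per growth lamina: 4853 × 2 = 9706 years.
9706 years at 0.08 mm/year gives 0.08 × 9706 = 776.5 mm.

776.5 mm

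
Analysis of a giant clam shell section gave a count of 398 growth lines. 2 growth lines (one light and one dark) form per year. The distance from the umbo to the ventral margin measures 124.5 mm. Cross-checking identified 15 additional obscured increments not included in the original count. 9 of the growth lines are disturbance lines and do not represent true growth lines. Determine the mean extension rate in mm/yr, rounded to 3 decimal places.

Correcting the raw count gives 398 − 9 + 15 = 404 true growth lines.
404 growth lines at 2 per year is 404 / 2 = 202 years.
Extension rate ≈ 124.5 / 202 = 0.616 mm/yr.

0.616 mm/yr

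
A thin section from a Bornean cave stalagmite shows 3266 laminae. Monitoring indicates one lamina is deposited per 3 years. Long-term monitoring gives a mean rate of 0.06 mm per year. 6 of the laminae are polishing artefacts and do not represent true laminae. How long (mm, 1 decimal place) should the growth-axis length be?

Correcting the raw count gives 3266 − 6 = 3260 true laminae.
Multiplying by 3 years per lamina: 3260 × 3 = 9780 years.
Predicted length = 0.06 mm/year × 9780 years = 586.8 mm.

586.8 mm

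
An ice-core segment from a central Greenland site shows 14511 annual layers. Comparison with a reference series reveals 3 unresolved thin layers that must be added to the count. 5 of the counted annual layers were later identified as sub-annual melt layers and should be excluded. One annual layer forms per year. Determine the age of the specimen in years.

14509 years

After corrections the count is 14511 − 5 + 3 = 14509 annual layers.
One annual layer per year makes the duration 14509 years.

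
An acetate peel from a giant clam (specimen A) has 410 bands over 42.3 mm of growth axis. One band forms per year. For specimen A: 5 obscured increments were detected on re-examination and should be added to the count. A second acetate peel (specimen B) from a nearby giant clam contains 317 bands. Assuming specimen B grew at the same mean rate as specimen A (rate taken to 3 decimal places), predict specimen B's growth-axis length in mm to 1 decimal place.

Specimen A: correcting the raw count gives 410 + 5 = 415 true bands.
A: 42.3 mm over 415 years gives 42.3 / 415 ≈ 0.102 mm/yr.
For B, 0.102 mm/year × 317 years = 32.3 mm.

32.3 mm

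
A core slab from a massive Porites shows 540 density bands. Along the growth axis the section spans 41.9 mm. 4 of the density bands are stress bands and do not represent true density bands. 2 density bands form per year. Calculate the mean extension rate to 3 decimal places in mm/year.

Correcting the raw count gives 540 − 4 = 536 true density bands.
With 2 density bands per year, 536 / 2 = 268 years.
Extension rate ≈ 41.9 / 268 = 0.156 mm/year.

0.156 mm/year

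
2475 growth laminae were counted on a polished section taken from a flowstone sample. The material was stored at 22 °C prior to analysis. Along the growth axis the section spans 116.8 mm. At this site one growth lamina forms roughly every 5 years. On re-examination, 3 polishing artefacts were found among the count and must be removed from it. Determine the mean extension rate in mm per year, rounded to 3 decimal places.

0.009 mm per year

Correcting the raw count gives 2475 − 3 = 2472 true growth laminae.
2472 growth laminae at 5 years each span 2472 × 5 = 12360 years.
116.8 mm over 12360 years gives 116.8 / 12360 ≈ 0.009 mm per year.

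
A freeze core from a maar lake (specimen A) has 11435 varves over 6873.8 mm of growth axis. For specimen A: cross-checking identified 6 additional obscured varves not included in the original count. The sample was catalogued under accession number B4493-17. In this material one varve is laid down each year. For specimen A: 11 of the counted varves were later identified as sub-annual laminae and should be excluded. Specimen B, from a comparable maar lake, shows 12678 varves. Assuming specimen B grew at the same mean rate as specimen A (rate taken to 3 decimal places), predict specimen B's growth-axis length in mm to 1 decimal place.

7619.5 mm

Specimen A: true varve count = 11435 − 11 + 6 = 11430.
A: Extension rate ≈ 6873.8 / 11430 = 0.601 mm per year.
B's length ≈ 0.601 × 12678 = 7619.5 mm.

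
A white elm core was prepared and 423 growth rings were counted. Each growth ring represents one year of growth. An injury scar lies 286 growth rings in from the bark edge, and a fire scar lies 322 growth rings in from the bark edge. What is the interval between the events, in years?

36 yr

The two markers are separated by 322 − 286 = 36 growth rings.
At one growth ring per year, 36 years elapsed between them.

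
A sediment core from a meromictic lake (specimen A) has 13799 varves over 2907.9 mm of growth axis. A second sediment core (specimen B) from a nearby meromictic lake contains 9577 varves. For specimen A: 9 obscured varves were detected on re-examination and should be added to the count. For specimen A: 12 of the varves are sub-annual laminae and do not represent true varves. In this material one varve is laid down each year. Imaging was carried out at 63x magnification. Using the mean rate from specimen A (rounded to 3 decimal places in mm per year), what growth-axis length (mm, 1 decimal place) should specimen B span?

Specimen A: adjusted count: 13799 − 12 + 9 = 13796 varves.
A: Extension rate ≈ 2907.9 / 13796 = 0.211 mm per year.
Length of B = 0.211 × 9577 = 2020.7 mm.

2020.7 mm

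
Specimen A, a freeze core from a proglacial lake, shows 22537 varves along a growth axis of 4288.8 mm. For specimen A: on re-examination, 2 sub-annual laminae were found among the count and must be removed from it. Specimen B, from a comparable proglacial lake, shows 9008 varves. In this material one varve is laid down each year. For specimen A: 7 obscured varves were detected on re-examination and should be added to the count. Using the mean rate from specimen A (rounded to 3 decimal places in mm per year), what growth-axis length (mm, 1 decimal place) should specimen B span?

1711.5 mm

Specimen A: after corrections the count is 22537 − 2 + 7 = 22542 varves.
A: Extension rate ≈ 4288.8 / 22542 = 0.190 mm/year.
For B, 0.190 mm/year × 9008 years = 1711.5 mm.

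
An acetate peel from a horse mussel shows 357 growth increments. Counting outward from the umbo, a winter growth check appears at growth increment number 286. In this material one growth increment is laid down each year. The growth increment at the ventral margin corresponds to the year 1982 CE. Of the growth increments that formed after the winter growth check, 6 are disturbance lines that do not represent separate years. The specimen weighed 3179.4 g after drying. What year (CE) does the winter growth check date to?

The winter growth check sits at growth increment 286 from the umbo, so 357 − 286 = 71 growth increments formed after it.
Excluding 6 false growth increments: 71 − 6 = 65.
Counting back 65 years from 1982 CE places the winter growth check in 1982 − 65 = 1917 CE.

1917 CE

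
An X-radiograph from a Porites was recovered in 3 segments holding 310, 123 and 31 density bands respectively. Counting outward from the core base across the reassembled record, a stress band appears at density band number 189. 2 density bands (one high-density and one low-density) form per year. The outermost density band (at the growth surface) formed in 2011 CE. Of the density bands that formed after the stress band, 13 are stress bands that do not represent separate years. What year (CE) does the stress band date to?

1880 CE

Total density bands = 310 + 123 + 31 = 464.
The stress band sits at density band 189 from the core base, so 464 − 189 = 275 density bands formed after it.
275 − 13 false = 262 true density bands after the stress band.
With 2 density bands per year, 262 / 2 = 131 years.
The density band at the growth surface is 2011 CE, so the stress band dates to 2011 − 131 = 1880 CE.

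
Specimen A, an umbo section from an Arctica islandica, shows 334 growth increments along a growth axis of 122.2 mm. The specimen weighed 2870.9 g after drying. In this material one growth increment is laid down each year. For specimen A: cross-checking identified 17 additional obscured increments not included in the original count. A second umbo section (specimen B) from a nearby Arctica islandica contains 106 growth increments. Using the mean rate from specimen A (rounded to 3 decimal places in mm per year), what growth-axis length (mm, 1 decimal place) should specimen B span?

Specimen A: true growth increment count = 334 + 17 = 351.
A: Extension rate ≈ 122.2 / 351 = 0.348 mm/yr.
For B, 0.348 mm/year × 106 years = 36.9 mm.

36.9 mm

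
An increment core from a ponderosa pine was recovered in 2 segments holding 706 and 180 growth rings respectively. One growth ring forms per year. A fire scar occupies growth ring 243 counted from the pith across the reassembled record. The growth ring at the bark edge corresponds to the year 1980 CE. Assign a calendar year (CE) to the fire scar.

1337 CE

Total growth rings = 706 + 180 = 886.
Between growth ring 243 and the bark edge there are 886 − 243 = 643 growth rings.
1980 − 643 = 1337 CE.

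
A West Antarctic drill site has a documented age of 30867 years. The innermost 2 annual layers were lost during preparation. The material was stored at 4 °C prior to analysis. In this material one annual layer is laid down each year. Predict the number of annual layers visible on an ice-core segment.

At one annual layer per year, 30867 years correspond to 30867 annual layers.
Subtracting the 2 annual layers not captured gives 30867 − 2 = 30865 annual layers in the record.

30865 annual layers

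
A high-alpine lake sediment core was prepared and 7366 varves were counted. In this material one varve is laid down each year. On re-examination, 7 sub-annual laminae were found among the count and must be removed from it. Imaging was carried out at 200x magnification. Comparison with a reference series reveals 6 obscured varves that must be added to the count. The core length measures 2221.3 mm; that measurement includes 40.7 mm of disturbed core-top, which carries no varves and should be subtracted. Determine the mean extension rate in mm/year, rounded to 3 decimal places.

0.296 mm/year

True varve count = 7366 − 7 + 6 = 7365.
Net length = 2221.3 − 40.7 = 2180.6 mm.
2180.6 mm over 7365 years gives 2180.6 / 7365 ≈ 0.296 mm/year.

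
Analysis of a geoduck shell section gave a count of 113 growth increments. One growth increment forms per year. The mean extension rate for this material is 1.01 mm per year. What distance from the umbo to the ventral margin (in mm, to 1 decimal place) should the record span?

114.1 mm

The record spans 113 years at 1.01 mm per year.
Predicted length = 1.01 mm/year × 113 years = 114.1 mm.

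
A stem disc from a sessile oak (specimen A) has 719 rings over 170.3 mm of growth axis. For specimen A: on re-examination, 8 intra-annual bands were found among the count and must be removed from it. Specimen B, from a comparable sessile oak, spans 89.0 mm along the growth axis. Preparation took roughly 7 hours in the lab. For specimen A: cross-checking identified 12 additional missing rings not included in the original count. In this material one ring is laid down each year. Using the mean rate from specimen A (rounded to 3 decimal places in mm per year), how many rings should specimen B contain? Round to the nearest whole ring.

377 rings

Specimen A: after corrections the count is 719 − 8 + 12 = 723 rings.
A: 170.3 mm over 723 years gives 170.3 / 723 ≈ 0.236 mm/year.
Specimen B: 89.0 mm / 0.236 mm per year = 377.12 years ≈ 377 rings.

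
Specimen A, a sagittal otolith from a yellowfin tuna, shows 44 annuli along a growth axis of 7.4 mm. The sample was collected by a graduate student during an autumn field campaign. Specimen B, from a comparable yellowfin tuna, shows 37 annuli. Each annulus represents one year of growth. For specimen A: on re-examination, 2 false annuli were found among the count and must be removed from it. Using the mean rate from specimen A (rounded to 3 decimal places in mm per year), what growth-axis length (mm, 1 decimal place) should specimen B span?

6.5 mm

Specimen A: adjusted count: 44 − 2 = 42 annuli.
A: Mean rate = 7.4 mm / 42 years ≈ 0.176 mm/year.
B's length ≈ 0.176 × 37 = 6.5 mm.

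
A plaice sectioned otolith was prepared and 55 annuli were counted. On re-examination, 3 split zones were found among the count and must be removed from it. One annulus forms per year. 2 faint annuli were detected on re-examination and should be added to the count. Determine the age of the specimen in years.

After corrections the count is 55 − 3 + 2 = 54 annuli.
With a one-to-one annulus periodicity this is 54 years.

54 years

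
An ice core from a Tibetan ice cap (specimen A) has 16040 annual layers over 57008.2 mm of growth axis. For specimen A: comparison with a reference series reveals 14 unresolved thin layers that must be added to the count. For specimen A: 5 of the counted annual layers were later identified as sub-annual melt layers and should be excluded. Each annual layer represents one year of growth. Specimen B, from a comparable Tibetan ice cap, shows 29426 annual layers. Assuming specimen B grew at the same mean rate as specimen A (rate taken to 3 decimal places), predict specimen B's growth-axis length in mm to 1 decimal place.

104521.2 mm

Specimen A: after corrections the count is 16040 − 5 + 14 = 16049 annual layers.
A: 57008.2 mm over 16049 years gives 57008.2 / 16049 ≈ 3.552 mm/year.
Length of B = 3.552 × 29426 = 104521.2 mm.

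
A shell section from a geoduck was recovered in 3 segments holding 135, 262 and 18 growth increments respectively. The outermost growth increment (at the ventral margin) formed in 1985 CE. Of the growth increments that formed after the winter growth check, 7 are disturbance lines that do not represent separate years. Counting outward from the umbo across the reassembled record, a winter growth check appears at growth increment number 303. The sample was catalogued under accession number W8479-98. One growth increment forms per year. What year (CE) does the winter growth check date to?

Total growth increments = 135 + 262 + 18 = 415.
The winter growth check sits at growth increment 303 from the umbo, so 415 − 303 = 112 growth increments formed after it.
112 − 7 false = 105 true growth increments after the winter growth check.
1985 − 105 = 1880 CE.

1880 CE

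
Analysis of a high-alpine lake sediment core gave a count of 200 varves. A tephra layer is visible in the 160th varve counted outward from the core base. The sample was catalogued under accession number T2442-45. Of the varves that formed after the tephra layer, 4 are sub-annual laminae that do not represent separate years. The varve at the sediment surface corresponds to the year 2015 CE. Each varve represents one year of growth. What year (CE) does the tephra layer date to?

The tephra layer sits at varve 160 from the core base, so 200 − 160 = 40 varves formed after it.
40 − 4 false = 36 true varves after the tephra layer.
2015 − 36 = 1979 CE.

1979 CE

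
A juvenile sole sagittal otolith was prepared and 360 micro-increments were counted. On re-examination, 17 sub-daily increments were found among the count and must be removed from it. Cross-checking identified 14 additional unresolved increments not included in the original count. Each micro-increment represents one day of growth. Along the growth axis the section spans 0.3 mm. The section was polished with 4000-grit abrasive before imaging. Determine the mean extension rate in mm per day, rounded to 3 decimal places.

0.001 mm per day

True micro-increment count = 360 − 17 + 14 = 357.
Extension rate ≈ 0.3 / 357 = 0.001 mm per day.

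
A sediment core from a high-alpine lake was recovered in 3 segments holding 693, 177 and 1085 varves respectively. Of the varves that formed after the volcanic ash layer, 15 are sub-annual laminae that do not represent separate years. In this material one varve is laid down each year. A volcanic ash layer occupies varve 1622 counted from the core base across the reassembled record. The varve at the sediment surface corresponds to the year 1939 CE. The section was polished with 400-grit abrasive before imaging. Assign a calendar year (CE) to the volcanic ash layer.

1621 CE

Total varves = 693 + 177 + 1085 = 1955.
The volcanic ash layer sits at varve 1622 from the core base, so 1955 − 1622 = 333 varves formed after it.
Excluding 15 false varves: 333 − 15 = 318.
1939 − 318 = 1621 CE.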